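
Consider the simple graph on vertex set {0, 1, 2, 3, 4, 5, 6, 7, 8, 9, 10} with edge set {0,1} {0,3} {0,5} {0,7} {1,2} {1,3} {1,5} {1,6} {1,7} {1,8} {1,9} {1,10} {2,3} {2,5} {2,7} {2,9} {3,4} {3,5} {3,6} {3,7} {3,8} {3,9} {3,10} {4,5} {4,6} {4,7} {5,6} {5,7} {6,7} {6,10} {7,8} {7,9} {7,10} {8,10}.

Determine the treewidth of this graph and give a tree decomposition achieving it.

Each bag holds 5 vertices, so the decomposition has width 4, which upper-bounds the treewidth. For the lower bound, the 5 vertices {1, 3, 7, 8, 10} are pairwise adjacent, and any tree decomposition puts a clique entirely inside one bag — forcing width ≥ 4. Hence tw(G) = 4 exactly.

Treewidth 4.
Bags: B1 = {3, 4, 5, 6, 7}  B2 = {1, 3, 5, 6, 7}  B3 = {1, 3, 6, 7, 10}  B4 = {0, 1, 3, 5, 7}  B5 = {1, 2, 3, 5, 7}  B6 = {1, 2, 3, 7, 9}  B7 = {1, 3, 7, 8, 10}
Tree: B1–B2, B2–B3, B2–B4, B2–B5, B5–B6, B3–B7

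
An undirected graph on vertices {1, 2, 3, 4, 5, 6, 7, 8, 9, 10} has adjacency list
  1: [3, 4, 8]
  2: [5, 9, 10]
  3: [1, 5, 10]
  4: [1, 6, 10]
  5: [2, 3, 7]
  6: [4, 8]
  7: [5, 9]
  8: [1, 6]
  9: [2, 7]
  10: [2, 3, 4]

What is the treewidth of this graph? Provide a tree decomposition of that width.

Each bag holds 3 vertices, so the decomposition has width 2, which upper-bounds the treewidth. The edges 8–6–4–1–8 form a cycle, so G is not a tree and its treewidth is at least 2. The upper and lower bounds meet at 2, so that is the treewidth.

Treewidth 2.
One optimal decomposition is:
Bags: B1 = {1, 6, 8}  B2 = {1, 4, 6}  B3 = {1, 3, 4}  B4 = {3, 4, 10}  B5 = {3, 5, 10}  B6 = {2, 5, 10}  B7 = {2, 5, 7}  B8 = {2, 7, 9}
Tree: B1–B2, B2–B3, B3–B4, B4–B5, B5–B6, B6–B7, B7–B8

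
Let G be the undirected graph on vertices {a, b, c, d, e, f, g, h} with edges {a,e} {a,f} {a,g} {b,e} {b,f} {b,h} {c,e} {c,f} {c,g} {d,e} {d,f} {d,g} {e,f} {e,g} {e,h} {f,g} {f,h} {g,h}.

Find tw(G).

3

A width-3 tree decomposition is:
Bags: B1 = {e, f, g, h}  B2 = {d, e, f, g}  B3 = {c, e, f, g}  B4 = {b, e, f, h}  B5 = {a, e, f, g}
Tree: B1–B2, B2–B3, B1–B4, B2–B5
The largest bag has 4 vertices, giving width 3; this decomposition certifies tw(G) ≤ 3. For the lower bound, the 4 vertices {d, e, f, g} are pairwise adjacent, and any tree decomposition puts a clique entirely inside one bag — forcing width ≥ 3. Combining the bounds, tw(G) = 3.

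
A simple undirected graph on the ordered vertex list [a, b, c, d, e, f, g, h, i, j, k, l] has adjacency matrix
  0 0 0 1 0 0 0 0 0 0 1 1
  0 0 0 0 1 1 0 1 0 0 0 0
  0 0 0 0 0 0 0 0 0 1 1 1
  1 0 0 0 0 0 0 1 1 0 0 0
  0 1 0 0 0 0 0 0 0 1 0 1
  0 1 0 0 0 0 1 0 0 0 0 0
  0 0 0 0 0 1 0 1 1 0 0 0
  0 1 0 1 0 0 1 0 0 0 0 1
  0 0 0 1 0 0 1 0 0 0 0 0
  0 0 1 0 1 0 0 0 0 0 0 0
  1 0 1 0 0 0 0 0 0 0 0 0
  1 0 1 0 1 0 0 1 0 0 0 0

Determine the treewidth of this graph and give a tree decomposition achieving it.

Treewidth 3.
Bags: B1 = {b, f, g, i}  B2 = {b, g, h, i}  B3 = {b, d, h, i}  B4 = {b, d, e, h}  B5 = {d, e, h, l}  B6 = {a, d, e, l}  B7 = {a, e, j, l}  B8 = {a, c, j, l}  B9 = {a, c, j, k}
Tree: B1–B2, B2–B3, B3–B4, B4–B5, B5–B6, B6–B7, B7–B8, B8–B9

Each bag holds 4 vertices, so the decomposition has width 3, which upper-bounds the treewidth. For the lower bound: the 4 vertex sets {f,g,i}, {b}, {h}, {a,d,e,l} are disjoint, each induces a connected subgraph, and every pair is joined by at least one edge of G. Contracting each set to a single vertex therefore yields K_{4} as a minor, and since treewidth is minor-monotone, tw(G) ≥ tw(K_{4}) = 3. Combining the bounds, tw(G) = 3.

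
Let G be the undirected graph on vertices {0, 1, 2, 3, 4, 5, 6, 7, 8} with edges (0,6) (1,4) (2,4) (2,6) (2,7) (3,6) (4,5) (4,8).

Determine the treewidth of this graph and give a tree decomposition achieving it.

Every bag has size at most 2, so the width is 2 − 1 = 1 and tw(G) ≤ 1. Since G has at least one edge (e.g. 3–6), it is not an edgeless graph, so tw(G) ≥ 1. Hence tw(G) = 1 exactly.

Treewidth 1.
Bags: B1 = {3, 6}  B2 = {2, 6}  B3 = {2, 7}  B4 = {0, 6}  B5 = {2, 4}  B6 = {1, 4}  B7 = {4, 5}  B8 = {4, 8}
Tree: B1–B2, B2–B3, B2–B4, B2–B5, B5–B6, B5–B7, B5–B8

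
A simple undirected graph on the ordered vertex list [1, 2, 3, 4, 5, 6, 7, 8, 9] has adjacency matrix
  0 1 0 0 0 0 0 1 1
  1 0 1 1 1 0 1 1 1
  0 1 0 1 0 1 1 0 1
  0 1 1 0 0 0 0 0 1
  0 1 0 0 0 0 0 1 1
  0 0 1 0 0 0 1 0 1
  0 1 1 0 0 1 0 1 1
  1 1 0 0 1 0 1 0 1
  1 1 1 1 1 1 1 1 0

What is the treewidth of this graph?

3

A width-3 tree decomposition is:
Bags: B1 = {2, 7, 8, 9}  B2 = {2, 3, 7, 9}  B3 = {1, 2, 8, 9}  B4 = {2, 3, 4, 9}  B5 = {3, 6, 7, 9}  B6 = {2, 5, 8, 9}
Tree: B1–B2, B1–B3, B2–B4, B2–B5, B3–B6
The largest bag has 4 vertices, giving width 3; this decomposition certifies tw(G) ≤ 3. On the other hand G contains the 4-clique {1, 2, 8, 9}. A clique must lie in a single bag of any decomposition, so no decomposition can have width below 3. Combining the bounds, tw(G) = 3.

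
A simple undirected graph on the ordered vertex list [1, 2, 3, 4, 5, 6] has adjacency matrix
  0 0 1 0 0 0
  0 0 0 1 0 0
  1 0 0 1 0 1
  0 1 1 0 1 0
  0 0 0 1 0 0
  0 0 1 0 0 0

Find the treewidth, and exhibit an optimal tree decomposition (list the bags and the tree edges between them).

Every bag has size at most 2, so the width is 2 − 1 = 1 and tw(G) ≤ 1. G has an edge, so its treewidth is at least 1. Hence tw(G) = 1 exactly.

Treewidth 1.
One optimal decomposition is:
Bags: B1 = {4, 5}  B2 = {3, 4}  B3 = {3, 6}  B4 = {2, 4}  B5 = {1, 3}
Tree: B1–B2, B2–B3, B1–B4, B2–B5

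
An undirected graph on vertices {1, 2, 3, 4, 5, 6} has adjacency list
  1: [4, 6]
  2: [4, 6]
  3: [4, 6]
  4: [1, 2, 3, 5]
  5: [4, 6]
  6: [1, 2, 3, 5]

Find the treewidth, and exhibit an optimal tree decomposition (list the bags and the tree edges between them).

Every bag has size at most 3, so the width is 3 − 1 = 2 and tw(G) ≤ 2. The edges 5–4–2–6–5 form a cycle, so G is not a tree and its treewidth is at least 2. Hence tw(G) = 2 exactly.

Treewidth 2.
One optimal decomposition is:
Bags: B1 = {4, 5, 6}  B2 = {2, 4, 6}  B3 = {3, 4, 6}  B4 = {1, 4, 6}
Tree: B1–B2, B2–B3, B3–B4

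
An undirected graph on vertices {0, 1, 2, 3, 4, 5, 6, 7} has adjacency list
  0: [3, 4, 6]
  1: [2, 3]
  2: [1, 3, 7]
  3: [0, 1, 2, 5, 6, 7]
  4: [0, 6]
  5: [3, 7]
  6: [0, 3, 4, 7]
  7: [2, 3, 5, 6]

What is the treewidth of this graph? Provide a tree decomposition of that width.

Every bag has size at most 3, so the width is 3 − 1 = 2 and tw(G) ≤ 2. For the lower bound, the 3 vertices {0, 3, 6} are pairwise adjacent, and any tree decomposition puts a clique entirely inside one bag — forcing width ≥ 2. Therefore the treewidth is 2.

Treewidth 2.
One such decomposition:
Bags: B1 = {3, 6, 7}  B2 = {2, 3, 7}  B3 = {0, 3, 6}  B4 = {1, 2, 3}  B5 = {3, 5, 7}  B6 = {0, 4, 6}
Tree: B1–B2, B1–B3, B2–B4, B1–B5, B3–B6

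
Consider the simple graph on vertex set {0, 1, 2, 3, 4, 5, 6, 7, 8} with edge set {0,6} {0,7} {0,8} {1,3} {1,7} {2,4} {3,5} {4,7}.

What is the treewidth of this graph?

A width-1 tree decomposition is:
Bags: B1 = {0, 7}  B2 = {0, 8}  B3 = {0, 6}  B4 = {1, 7}  B5 = {4, 7}  B6 = {1, 3}  B7 = {3, 5}  B8 = {2, 4}
Tree: B1–B2, B2–B3, B1–B4, B4–B5, B4–B6, B6–B7, B5–B8
The largest bag has 2 vertices, giving width 1; this decomposition certifies tw(G) ≤ 1. Since G has at least one edge (e.g. 0–7), it is not an edgeless graph, so tw(G) ≥ 1. The upper and lower bounds meet at 1, so that is the treewidth.

1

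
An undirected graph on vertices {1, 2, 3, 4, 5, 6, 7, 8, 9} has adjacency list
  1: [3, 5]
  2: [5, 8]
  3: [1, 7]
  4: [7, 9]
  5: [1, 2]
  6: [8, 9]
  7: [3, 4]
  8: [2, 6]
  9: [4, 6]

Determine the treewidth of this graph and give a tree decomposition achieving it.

Every bag has size at most 3, so the width is 3 − 1 = 2 and tw(G) ≤ 2. For the lower bound, G contains the cycle 2–8–6–9–4–7–3–1–5–2, so G is not a forest; only forests have treewidth ≤ 1, hence tw(G) ≥ 2. Combining the bounds, tw(G) = 2.

Treewidth 2.
Bags: B1 = {2, 6, 8}  B2 = {2, 6, 9}  B3 = {2, 4, 9}  B4 = {2, 4, 7}  B5 = {2, 3, 7}  B6 = {1, 2, 3}  B7 = {1, 2, 5}
Tree: B1–B2, B2–B3, B3–B4, B4–B5, B5–B6, B6–B7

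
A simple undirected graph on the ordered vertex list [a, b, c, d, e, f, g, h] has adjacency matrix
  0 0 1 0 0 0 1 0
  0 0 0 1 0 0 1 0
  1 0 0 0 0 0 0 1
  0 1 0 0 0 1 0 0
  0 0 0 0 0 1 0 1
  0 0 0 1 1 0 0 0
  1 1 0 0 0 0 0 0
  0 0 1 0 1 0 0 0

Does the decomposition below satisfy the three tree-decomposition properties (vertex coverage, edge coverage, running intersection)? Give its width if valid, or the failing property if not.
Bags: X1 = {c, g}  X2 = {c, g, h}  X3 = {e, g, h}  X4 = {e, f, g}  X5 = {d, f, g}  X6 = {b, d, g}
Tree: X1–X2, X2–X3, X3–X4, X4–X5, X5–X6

A tree decomposition must satisfy three properties: every vertex lies in some bag; for every edge, both endpoints lie together in some bag; and for every vertex, the bags containing it form a connected subtree. Here vertex a appears in no bag, so the decomposition is invalid.

No — vertex a appears in no bag.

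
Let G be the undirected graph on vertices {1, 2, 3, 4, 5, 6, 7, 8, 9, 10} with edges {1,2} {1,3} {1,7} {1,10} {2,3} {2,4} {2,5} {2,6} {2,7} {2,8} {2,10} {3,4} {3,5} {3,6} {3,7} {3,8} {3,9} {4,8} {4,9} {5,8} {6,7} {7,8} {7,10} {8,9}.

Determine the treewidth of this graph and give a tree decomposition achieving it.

Each bag holds 4 vertices, so the decomposition has width 3, which upper-bounds the treewidth. On the other hand G contains the 4-clique {3, 4, 8, 9}. A clique must lie in a single bag of any decomposition, so no decomposition can have width below 3. The upper and lower bounds meet at 3, so that is the treewidth.

Treewidth 3.
One such decomposition:
Bags: B1 = {2, 3, 7, 8}  B2 = {2, 3, 5, 8}  B3 = {1, 2, 3, 7}  B4 = {1, 2, 7, 10}  B5 = {2, 3, 4, 8}  B6 = {3, 4, 8, 9}  B7 = {2, 3, 6, 7}
Tree: B1–B2, B1–B3, B3–B4, B2–B5, B5–B6, B1–B7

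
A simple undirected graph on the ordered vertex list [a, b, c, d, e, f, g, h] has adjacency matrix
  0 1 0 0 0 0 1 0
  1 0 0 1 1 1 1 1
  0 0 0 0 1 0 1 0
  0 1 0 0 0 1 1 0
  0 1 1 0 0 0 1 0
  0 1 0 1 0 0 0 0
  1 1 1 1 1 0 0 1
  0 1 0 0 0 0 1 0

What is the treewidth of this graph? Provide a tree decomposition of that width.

Each bag holds 3 vertices, so the decomposition has width 2, which upper-bounds the treewidth. For the lower bound, the 3 vertices {c, e, g} are pairwise adjacent, and any tree decomposition puts a clique entirely inside one bag — forcing width ≥ 2. The upper and lower bounds meet at 2, so that is the treewidth.

Treewidth 2.
One such decomposition:
Bags: B1 = {b, d, g}  B2 = {b, g, h}  B3 = {b, e, g}  B4 = {c, e, g}  B5 = {b, d, f}  B6 = {a, b, g}
Tree: B1–B2, B2–B3, B3–B4, B1–B5, B1–B6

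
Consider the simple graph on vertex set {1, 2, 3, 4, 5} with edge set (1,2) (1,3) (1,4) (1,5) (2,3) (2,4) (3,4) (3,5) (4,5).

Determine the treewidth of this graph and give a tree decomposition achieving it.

Every bag has size at most 4, so the width is 4 − 1 = 3 and tw(G) ≤ 3. Conversely, {1, 2, 3, 4} is a clique of size 4, and the vertices of any clique must share a bag in every tree decomposition; so some bag has ≥ 4 vertices and tw(G) ≥ 3. Hence tw(G) = 3 exactly.

Treewidth 3.
One optimal decomposition is:
Bags: B1 = {1, 3, 4, 5}  B2 = {1, 2, 3, 4}
Tree: B1–B2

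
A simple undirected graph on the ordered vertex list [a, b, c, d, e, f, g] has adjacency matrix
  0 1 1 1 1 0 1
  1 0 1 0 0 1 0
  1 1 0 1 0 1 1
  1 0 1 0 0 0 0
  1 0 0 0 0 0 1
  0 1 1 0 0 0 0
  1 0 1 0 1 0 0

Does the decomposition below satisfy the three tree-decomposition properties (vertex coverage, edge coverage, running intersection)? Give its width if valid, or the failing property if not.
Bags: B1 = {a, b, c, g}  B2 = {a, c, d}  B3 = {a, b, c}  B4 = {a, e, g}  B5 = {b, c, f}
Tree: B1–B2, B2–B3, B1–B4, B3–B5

A tree decomposition must satisfy three properties: every vertex lies in some bag; for every edge, both endpoints lie together in some bag; and for every vertex, the bags containing it form a connected subtree. Here bags containing vertex b are not connected in the tree, so the decomposition is invalid.

No — bags containing vertex b are not connected in the tree.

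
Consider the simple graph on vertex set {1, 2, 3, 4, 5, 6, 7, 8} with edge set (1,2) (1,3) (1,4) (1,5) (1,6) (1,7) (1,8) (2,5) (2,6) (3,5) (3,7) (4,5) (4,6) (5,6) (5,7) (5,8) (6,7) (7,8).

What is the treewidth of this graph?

3

A width-3 tree decomposition is:
Bags: B1 = {1, 2, 5, 6}  B2 = {1, 5, 6, 7}  B3 = {1, 5, 7, 8}  B4 = {1, 3, 5, 7}  B5 = {1, 4, 5, 6}
Tree: B1–B2, B2–B3, B3–B4, B1–B5
The largest bag has 4 vertices, giving width 3; this decomposition certifies tw(G) ≤ 3. Conversely, {1, 5, 7, 8} is a clique of size 4, and the vertices of any clique must share a bag in every tree decomposition; so some bag has ≥ 4 vertices and tw(G) ≥ 3. Therefore the treewidth is 3.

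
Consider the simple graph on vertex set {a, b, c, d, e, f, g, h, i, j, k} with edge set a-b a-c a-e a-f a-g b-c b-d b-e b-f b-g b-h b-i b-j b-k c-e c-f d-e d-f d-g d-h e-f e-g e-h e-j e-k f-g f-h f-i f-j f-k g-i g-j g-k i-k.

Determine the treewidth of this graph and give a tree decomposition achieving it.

Treewidth 4.
Bags: B1 = {b, e, f, g, j}  B2 = {a, b, e, f, g}  B3 = {b, e, f, g, k}  B4 = {b, d, e, f, g}  B5 = {b, d, e, f, h}  B6 = {b, f, g, i, k}  B7 = {a, b, c, e, f}
Tree: B1–B2, B1–B3, B3–B4, B4–B5, B3–B6, B2–B7

Every bag has size at most 5, so the width is 5 − 1 = 4 and tw(G) ≤ 4. For the lower bound, the 5 vertices {b, d, e, f, g} are pairwise adjacent, and any tree decomposition puts a clique entirely inside one bag — forcing width ≥ 4. Combining the bounds, tw(G) = 4.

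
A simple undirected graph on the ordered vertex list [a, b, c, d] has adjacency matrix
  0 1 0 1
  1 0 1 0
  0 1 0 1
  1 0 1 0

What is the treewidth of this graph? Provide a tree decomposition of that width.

The largest bag has 3 vertices, giving width 2; this decomposition certifies tw(G) ≤ 2. Since c–d–a–b–c is a cycle in G, G is not acyclic. Forests are exactly the graphs of treewidth ≤ 1, so tw(G) ≥ 2. The upper and lower bounds meet at 2, so that is the treewidth.

Treewidth 2.
One such decomposition:
Bags: B1 = {a, c, d}  B2 = {a, b, c}
Tree: B1–B2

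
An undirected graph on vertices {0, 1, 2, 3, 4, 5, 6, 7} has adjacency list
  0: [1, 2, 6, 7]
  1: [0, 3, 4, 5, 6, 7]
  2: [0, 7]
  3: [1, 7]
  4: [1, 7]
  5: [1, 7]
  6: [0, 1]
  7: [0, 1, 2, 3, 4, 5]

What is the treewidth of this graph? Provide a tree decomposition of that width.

Every bag has size at most 3, so the width is 3 − 1 = 2 and tw(G) ≤ 2. For the lower bound, the 3 vertices {0, 1, 6} are pairwise adjacent, and any tree decomposition puts a clique entirely inside one bag — forcing width ≥ 2. The upper and lower bounds meet at 2, so that is the treewidth.

Treewidth 2.
One such decomposition:
Bags: B1 = {1, 3, 7}  B2 = {0, 1, 7}  B3 = {0, 2, 7}  B4 = {1, 5, 7}  B5 = {0, 1, 6}  B6 = {1, 4, 7}
Tree: B1–B2, B2–B3, B2–B4, B2–B5, B1–B6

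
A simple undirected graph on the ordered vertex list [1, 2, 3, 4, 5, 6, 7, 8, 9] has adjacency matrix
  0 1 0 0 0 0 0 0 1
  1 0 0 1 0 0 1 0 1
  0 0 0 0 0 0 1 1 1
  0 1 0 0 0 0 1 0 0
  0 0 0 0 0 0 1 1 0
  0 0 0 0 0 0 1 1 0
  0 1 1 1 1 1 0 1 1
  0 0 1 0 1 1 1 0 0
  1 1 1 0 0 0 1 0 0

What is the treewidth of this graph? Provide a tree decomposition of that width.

Each bag holds 3 vertices, so the decomposition has width 2, which upper-bounds the treewidth. On the other hand G contains the 3-clique {1, 2, 9}. A clique must lie in a single bag of any decomposition, so no decomposition can have width below 2. The upper and lower bounds meet at 2, so that is the treewidth.

Treewidth 2.
Bags: B1 = {3, 7, 8}  B2 = {3, 7, 9}  B3 = {5, 7, 8}  B4 = {2, 7, 9}  B5 = {6, 7, 8}  B6 = {1, 2, 9}  B7 = {2, 4, 7}
Tree: B1–B2, B1–B3, B2–B4, B1–B5, B4–B6, B4–B7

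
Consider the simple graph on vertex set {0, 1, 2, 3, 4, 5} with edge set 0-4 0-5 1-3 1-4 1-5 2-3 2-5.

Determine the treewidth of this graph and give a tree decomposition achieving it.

Every bag has size at most 3, so the width is 3 − 1 = 2 and tw(G) ≤ 2. The edges 0–4–1–5–0 form a cycle, so G is not a tree and its treewidth is at least 2. Therefore the treewidth is 2.

Treewidth 2.
One such decomposition:
Bags: B1 = {0, 4, 5}  B2 = {1, 4, 5}  B3 = {1, 2, 5}  B4 = {1, 2, 3}
Tree: B1–B2, B2–B3, B3–B4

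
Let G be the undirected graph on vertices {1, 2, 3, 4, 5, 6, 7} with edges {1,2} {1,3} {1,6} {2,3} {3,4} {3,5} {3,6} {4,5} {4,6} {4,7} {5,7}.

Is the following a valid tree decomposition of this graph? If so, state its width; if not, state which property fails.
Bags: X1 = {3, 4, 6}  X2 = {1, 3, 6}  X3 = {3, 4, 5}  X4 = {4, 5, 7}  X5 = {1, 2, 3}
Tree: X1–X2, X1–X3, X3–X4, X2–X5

Yes; width 2.

Every vertex of G appears in some bag (union = {1, 2, 3, 4, 5, 6, 7}); every edge is covered by a bag; and for each vertex v the set of bags containing v is connected in the bag tree. The decomposition is therefore valid. The largest bag has 3 vertices, so the width is 2.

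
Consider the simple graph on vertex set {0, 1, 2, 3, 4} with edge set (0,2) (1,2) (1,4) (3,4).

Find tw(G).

1

A width-1 tree decomposition is:
Bags: B1 = {1, 4}  B2 = {1, 2}  B3 = {3, 4}  B4 = {0, 2}
Tree: B1–B2, B1–B3, B2–B4
Every bag has size at most 2, so the width is 2 − 1 = 1 and tw(G) ≤ 1. G has an edge, so its treewidth is at least 1. The upper and lower bounds meet at 1, so that is the treewidth.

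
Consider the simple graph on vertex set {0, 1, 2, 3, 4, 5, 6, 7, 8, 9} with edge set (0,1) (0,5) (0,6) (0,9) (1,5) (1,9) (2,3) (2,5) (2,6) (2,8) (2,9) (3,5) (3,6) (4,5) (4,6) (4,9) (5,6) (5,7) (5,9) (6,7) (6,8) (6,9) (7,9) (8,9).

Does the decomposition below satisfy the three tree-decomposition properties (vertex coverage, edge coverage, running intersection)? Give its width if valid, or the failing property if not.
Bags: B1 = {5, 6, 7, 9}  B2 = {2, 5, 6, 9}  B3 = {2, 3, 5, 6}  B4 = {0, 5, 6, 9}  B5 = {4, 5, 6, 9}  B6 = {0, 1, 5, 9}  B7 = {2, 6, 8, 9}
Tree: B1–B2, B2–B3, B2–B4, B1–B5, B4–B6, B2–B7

Every vertex of G appears in some bag (union = {0, 1, 2, 3, 4, 5, 6, 7, 8, 9}); every edge is covered by a bag; and for each vertex v the set of bags containing v is connected in the bag tree. The decomposition is therefore valid. The largest bag has 4 vertices, so the width is 3.

Yes; width 3.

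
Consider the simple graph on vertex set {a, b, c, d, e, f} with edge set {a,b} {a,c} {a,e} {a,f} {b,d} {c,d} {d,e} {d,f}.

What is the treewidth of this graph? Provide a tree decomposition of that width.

Treewidth 2.
Bags: B1 = {a, d, f}  B2 = {a, b, d}  B3 = {a, c, d}  B4 = {a, d, e}
Tree: B1–B2, B2–B3, B3–B4

Every bag has size at most 3, so the width is 3 − 1 = 2 and tw(G) ≤ 2. For the lower bound, G contains the cycle f–a–b–d–f, so G is not a forest; only forests have treewidth ≤ 1, hence tw(G) ≥ 2. Combining the bounds, tw(G) = 2.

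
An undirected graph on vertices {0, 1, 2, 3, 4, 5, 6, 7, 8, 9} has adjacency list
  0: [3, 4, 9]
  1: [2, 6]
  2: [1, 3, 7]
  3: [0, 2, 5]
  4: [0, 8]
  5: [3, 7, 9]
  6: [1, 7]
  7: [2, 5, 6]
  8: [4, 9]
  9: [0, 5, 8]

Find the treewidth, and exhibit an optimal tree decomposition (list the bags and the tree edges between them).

The largest bag has 3 vertices, giving width 2; this decomposition certifies tw(G) ≤ 2. The edges 4–8–9–0–4 form a cycle, so G is not a tree and its treewidth is at least 2. Hence tw(G) = 2 exactly.

Treewidth 2.
One optimal decomposition is:
Bags: B1 = {0, 4, 8}  B2 = {0, 8, 9}  B3 = {0, 3, 9}  B4 = {3, 5, 9}  B5 = {2, 3, 5}  B6 = {2, 5, 7}  B7 = {1, 2, 7}  B8 = {1, 6, 7}
Tree: B1–B2, B2–B3, B3–B4, B4–B5, B5–B6, B6–B7, B7–B8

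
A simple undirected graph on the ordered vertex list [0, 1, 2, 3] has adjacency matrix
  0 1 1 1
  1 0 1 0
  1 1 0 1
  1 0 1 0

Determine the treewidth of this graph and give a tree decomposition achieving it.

Treewidth 2.
Bags: B1 = {0, 1, 2}  B2 = {0, 2, 3}
Tree: B1–B2

Each bag holds 3 vertices, so the decomposition has width 2, which upper-bounds the treewidth. On the other hand G contains the 3-clique {0, 1, 2}. A clique must lie in a single bag of any decomposition, so no decomposition can have width below 2. Hence tw(G) = 2 exactly.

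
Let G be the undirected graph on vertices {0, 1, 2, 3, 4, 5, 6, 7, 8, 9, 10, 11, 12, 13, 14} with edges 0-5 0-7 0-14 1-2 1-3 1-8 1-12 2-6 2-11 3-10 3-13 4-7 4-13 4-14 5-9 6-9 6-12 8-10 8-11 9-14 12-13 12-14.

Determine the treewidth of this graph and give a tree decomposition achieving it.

Treewidth 3.
Bags: B1 = {0, 5, 7, 9}  B2 = {0, 7, 9, 14}  B3 = {4, 7, 9, 14}  B4 = {4, 6, 9, 14}  B5 = {4, 6, 12, 14}  B6 = {4, 6, 12, 13}  B7 = {2, 6, 12, 13}  B8 = {1, 2, 12, 13}  B9 = {1, 2, 3, 13}  B10 = {1, 2, 3, 11}  B11 = {1, 3, 8, 11}  B12 = {3, 8, 10, 11}
Tree: B1–B2, B2–B3, B3–B4, B4–B5, B5–B6, B6–B7, B7–B8, B8–B9, B9–B10, B10–B11, B11–B12

Each bag holds 4 vertices, so the decomposition has width 3, which upper-bounds the treewidth. For the lower bound: the 4 vertex sets {0,5,7}, {9}, {14}, {4,6,12,13} are disjoint, each induces a connected subgraph, and every pair is joined by at least one edge of G. Contracting each set to a single vertex therefore yields K_{4} as a minor, and since treewidth is minor-monotone, tw(G) ≥ tw(K_{4}) = 3. Hence tw(G) = 3 exactly.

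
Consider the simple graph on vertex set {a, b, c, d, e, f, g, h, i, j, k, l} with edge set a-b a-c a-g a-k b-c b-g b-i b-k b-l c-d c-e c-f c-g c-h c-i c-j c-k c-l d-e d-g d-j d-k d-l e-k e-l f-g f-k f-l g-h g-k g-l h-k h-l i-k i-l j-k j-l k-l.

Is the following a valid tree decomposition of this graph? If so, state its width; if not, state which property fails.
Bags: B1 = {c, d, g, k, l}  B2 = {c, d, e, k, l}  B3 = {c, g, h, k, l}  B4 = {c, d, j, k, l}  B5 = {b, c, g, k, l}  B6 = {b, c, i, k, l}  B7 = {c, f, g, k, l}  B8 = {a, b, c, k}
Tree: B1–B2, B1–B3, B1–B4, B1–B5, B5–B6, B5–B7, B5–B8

No — edge (g,a) lies in no bag.

A tree decomposition must satisfy three properties: every vertex lies in some bag; for every edge, both endpoints lie together in some bag; and for every vertex, the bags containing it form a connected subtree. Here edge (g,a) lies in no bag, so the decomposition is invalid.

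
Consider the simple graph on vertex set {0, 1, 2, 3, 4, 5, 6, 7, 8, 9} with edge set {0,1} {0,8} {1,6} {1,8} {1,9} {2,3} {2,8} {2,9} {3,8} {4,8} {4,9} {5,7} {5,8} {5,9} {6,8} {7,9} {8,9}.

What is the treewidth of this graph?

A width-2 tree decomposition is:
Bags: B1 = {5, 8, 9}  B2 = {2, 8, 9}  B3 = {5, 7, 9}  B4 = {1, 8, 9}  B5 = {4, 8, 9}  B6 = {1, 6, 8}  B7 = {2, 3, 8}  B8 = {0, 1, 8}
Tree: B1–B2, B1–B3, B1–B4, B4–B5, B4–B6, B2–B7, B4–B8
The largest bag has 3 vertices, giving width 2; this decomposition certifies tw(G) ≤ 2. For the lower bound, the 3 vertices {0, 1, 8} are pairwise adjacent, and any tree decomposition puts a clique entirely inside one bag — forcing width ≥ 2. The upper and lower bounds meet at 2, so that is the treewidth.

2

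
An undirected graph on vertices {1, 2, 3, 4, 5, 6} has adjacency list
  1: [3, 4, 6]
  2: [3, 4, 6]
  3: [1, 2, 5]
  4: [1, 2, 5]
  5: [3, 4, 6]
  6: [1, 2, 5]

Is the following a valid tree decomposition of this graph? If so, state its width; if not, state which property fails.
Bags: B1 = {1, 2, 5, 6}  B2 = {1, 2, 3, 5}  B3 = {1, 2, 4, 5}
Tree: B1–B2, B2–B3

Checking the three conditions: (i) the bags cover all of {1, 2, 3, 4, 5, 6}; (ii) for each edge, some bag contains both endpoints; (iii) the bags containing any fixed vertex form a subtree. All hold, so the decomposition is valid with width 4 − 1 = 3.

Yes; width 3.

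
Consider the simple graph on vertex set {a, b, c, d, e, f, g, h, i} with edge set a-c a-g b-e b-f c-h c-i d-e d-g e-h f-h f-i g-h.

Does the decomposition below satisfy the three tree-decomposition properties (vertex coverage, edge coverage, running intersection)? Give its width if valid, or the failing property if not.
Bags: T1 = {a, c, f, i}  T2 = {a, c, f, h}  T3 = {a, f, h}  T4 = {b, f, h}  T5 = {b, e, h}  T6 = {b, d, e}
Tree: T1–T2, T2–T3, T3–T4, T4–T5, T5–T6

No — vertex g appears in no bag.

A tree decomposition must satisfy three properties: every vertex lies in some bag; for every edge, both endpoints lie together in some bag; and for every vertex, the bags containing it form a connected subtree. Here vertex g appears in no bag, so the decomposition is invalid.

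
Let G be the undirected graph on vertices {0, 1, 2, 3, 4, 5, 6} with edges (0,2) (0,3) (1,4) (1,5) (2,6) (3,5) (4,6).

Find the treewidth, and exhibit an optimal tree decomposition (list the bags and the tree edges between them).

Treewidth 2.
One optimal decomposition is:
Bags: B1 = {1, 4, 5}  B2 = {3, 4, 5}  B3 = {0, 3, 4}  B4 = {0, 2, 4}  B5 = {2, 4, 6}
Tree: B1–B2, B2–B3, B3–B4, B4–B5

Every bag has size at most 3, so the width is 3 − 1 = 2 and tw(G) ≤ 2. Since 4–1–5–3–0–2–6–4 is a cycle in G, G is not acyclic. Forests are exactly the graphs of treewidth ≤ 1, so tw(G) ≥ 2. The upper and lower bounds meet at 2, so that is the treewidth.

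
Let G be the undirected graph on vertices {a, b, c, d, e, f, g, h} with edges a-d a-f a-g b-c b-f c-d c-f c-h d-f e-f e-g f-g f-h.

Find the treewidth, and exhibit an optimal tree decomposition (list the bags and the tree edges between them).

Each bag holds 3 vertices, so the decomposition has width 2, which upper-bounds the treewidth. Conversely, {e, f, g} is a clique of size 3, and the vertices of any clique must share a bag in every tree decomposition; so some bag has ≥ 3 vertices and tw(G) ≥ 2. Therefore the treewidth is 2.

Treewidth 2.
Bags: B1 = {c, d, f}  B2 = {a, d, f}  B3 = {c, f, h}  B4 = {a, f, g}  B5 = {b, c, f}  B6 = {e, f, g}
Tree: B1–B2, B1–B3, B2–B4, B3–B5, B4–B6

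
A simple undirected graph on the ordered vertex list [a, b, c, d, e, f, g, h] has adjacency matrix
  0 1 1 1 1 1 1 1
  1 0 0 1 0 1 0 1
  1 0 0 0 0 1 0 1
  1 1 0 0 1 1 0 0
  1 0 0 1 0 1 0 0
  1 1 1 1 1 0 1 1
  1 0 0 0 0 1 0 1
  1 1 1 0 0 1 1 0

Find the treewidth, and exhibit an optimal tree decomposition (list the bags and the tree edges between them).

Treewidth 3.
One optimal decomposition is:
Bags: B1 = {a, b, d, f}  B2 = {a, b, f, h}  B3 = {a, c, f, h}  B4 = {a, f, g, h}  B5 = {a, d, e, f}
Tree: B1–B2, B2–B3, B3–B4, B1–B5

The largest bag has 4 vertices, giving width 3; this decomposition certifies tw(G) ≤ 3. On the other hand G contains the 4-clique {a, d, e, f}. A clique must lie in a single bag of any decomposition, so no decomposition can have width below 3. Hence tw(G) = 3 exactly.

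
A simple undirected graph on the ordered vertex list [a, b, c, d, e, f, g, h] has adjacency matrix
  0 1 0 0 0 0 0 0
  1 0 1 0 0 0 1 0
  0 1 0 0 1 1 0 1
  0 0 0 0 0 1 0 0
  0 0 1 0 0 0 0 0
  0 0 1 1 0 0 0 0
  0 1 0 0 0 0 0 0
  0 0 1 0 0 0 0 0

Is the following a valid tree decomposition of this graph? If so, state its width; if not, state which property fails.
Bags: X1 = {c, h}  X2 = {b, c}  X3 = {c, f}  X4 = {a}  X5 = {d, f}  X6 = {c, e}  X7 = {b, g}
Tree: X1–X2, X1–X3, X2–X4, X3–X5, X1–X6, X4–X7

No — edge (b,a) lies in no bag.

A tree decomposition must satisfy three properties: every vertex lies in some bag; for every edge, both endpoints lie together in some bag; and for every vertex, the bags containing it form a connected subtree. Here edge (b,a) lies in no bag, so the decomposition is invalid.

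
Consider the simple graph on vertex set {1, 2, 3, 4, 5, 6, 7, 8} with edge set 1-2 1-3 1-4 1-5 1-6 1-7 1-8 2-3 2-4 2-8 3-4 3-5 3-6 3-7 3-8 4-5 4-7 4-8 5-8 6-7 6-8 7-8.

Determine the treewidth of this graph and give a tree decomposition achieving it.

Treewidth 4.
One such decomposition:
Bags: B1 = {1, 3, 4, 7, 8}  B2 = {1, 3, 6, 7, 8}  B3 = {1, 2, 3, 4, 8}  B4 = {1, 3, 4, 5, 8}
Tree: B1–B2, B1–B3, B3–B4

The largest bag has 5 vertices, giving width 4; this decomposition certifies tw(G) ≤ 4. Conversely, {1, 2, 3, 4, 8} is a clique of size 5, and the vertices of any clique must share a bag in every tree decomposition; so some bag has ≥ 5 vertices and tw(G) ≥ 4. The upper and lower bounds meet at 4, so that is the treewidth.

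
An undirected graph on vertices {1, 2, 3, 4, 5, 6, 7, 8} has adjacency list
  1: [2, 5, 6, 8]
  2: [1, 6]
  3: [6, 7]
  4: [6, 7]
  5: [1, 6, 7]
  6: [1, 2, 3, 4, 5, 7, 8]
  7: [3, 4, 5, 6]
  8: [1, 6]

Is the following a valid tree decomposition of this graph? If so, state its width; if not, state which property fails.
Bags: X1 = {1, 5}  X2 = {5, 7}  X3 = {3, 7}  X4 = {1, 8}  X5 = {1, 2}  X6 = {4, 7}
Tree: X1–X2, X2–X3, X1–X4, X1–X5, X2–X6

A tree decomposition must satisfy three properties: every vertex lies in some bag; for every edge, both endpoints lie together in some bag; and for every vertex, the bags containing it form a connected subtree. Here vertex 6 appears in no bag, so the decomposition is invalid.

No — vertex 6 appears in no bag.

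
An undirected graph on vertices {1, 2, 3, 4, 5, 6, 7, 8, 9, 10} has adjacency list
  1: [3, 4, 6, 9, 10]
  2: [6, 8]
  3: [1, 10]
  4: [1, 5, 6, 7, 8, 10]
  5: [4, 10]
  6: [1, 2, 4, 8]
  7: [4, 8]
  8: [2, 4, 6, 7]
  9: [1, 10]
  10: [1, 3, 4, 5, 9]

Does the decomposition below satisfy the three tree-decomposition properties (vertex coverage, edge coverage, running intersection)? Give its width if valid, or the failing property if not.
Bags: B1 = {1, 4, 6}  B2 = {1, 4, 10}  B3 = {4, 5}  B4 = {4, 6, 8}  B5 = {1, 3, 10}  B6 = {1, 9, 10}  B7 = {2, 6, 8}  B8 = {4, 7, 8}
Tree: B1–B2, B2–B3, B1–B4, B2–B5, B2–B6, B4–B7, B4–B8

A tree decomposition must satisfy three properties: every vertex lies in some bag; for every edge, both endpoints lie together in some bag; and for every vertex, the bags containing it form a connected subtree. Here edge (10,5) lies in no bag, so the decomposition is invalid.

No — edge (10,5) lies in no bag.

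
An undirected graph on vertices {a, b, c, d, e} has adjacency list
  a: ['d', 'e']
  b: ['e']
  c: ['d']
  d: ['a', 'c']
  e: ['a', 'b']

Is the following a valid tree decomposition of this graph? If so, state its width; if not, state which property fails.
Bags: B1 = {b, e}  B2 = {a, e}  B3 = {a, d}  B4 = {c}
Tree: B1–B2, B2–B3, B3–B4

A tree decomposition must satisfy three properties: every vertex lies in some bag; for every edge, both endpoints lie together in some bag; and for every vertex, the bags containing it form a connected subtree. Here edge (d,c) lies in no bag, so the decomposition is invalid.

No — edge (d,c) lies in no bag.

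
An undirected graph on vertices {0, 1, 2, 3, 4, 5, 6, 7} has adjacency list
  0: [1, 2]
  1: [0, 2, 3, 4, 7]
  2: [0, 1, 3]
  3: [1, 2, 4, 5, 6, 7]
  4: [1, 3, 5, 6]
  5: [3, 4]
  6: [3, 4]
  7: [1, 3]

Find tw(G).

A width-2 tree decomposition is:
Bags: B1 = {1, 3, 4}  B2 = {1, 2, 3}  B3 = {3, 4, 5}  B4 = {3, 4, 6}  B5 = {1, 3, 7}  B6 = {0, 1, 2}
Tree: B1–B2, B1–B3, B3–B4, B2–B5, B2–B6
Every bag has size at most 3, so the width is 3 − 1 = 2 and tw(G) ≤ 2. For the lower bound, the 3 vertices {0, 1, 2} are pairwise adjacent, and any tree decomposition puts a clique entirely inside one bag — forcing width ≥ 2. Hence tw(G) = 2 exactly.

2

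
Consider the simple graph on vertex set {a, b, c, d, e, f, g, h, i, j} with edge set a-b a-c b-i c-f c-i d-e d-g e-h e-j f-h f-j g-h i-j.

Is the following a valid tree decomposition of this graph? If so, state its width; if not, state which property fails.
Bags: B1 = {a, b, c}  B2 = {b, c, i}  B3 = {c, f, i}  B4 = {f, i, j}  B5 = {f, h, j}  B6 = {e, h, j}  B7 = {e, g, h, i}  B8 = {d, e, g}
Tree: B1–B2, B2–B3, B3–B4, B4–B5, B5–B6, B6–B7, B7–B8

A tree decomposition must satisfy three properties: every vertex lies in some bag; for every edge, both endpoints lie together in some bag; and for every vertex, the bags containing it form a connected subtree. Here bags containing vertex i are not connected in the tree, so the decomposition is invalid.

No — bags containing vertex i are not connected in the tree.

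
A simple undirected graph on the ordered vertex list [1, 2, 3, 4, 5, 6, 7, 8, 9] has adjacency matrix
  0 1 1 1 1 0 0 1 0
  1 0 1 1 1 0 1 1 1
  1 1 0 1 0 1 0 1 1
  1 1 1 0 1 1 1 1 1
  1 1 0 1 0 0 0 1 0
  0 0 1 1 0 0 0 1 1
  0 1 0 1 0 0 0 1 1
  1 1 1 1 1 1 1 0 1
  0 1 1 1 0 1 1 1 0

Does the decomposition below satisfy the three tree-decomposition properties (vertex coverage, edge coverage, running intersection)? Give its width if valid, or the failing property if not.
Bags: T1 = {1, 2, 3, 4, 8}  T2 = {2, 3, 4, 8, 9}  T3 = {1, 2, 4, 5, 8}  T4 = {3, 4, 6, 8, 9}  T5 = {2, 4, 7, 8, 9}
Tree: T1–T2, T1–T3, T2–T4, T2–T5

Yes; width 4.

Every vertex of G appears in some bag (union = {1, 2, 3, 4, 5, 6, 7, 8, 9}); every edge is covered by a bag; and for each vertex v the set of bags containing v is connected in the bag tree. The decomposition is therefore valid. The largest bag has 5 vertices, so the width is 4.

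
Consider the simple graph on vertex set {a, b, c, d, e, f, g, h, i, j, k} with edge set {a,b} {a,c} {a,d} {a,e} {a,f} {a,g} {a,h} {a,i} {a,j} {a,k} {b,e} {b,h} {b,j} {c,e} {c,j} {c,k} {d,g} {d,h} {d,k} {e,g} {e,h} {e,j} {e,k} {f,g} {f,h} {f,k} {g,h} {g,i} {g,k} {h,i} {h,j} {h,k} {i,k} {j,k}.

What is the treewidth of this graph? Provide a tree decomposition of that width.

Treewidth 4.
One such decomposition:
Bags: B1 = {a, d, g, h, k}  B2 = {a, g, h, i, k}  B3 = {a, e, g, h, k}  B4 = {a, e, h, j, k}  B5 = {a, f, g, h, k}  B6 = {a, c, e, j, k}  B7 = {a, b, e, h, j}
Tree: B1–B2, B1–B3, B3–B4, B3–B5, B4–B6, B4–B7

Each bag holds 5 vertices, so the decomposition has width 4, which upper-bounds the treewidth. Conversely, {a, d, g, h, k} is a clique of size 5, and the vertices of any clique must share a bag in every tree decomposition; so some bag has ≥ 5 vertices and tw(G) ≥ 4. The upper and lower bounds meet at 4, so that is the treewidth.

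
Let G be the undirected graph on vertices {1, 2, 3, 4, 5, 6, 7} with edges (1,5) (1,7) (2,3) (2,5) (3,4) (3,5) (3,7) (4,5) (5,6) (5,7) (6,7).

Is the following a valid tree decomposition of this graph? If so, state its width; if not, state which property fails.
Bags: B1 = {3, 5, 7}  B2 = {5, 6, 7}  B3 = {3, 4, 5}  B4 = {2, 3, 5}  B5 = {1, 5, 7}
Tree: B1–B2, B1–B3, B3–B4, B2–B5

Vertex coverage: the bags together contain {1, 2, 3, 4, 5, 6, 7}, the full vertex set. Edge coverage: each edge of G has both endpoints in at least one bag. Running intersection: for every vertex, the bags containing it form a connected subtree. All three properties hold, so this is a valid tree decomposition of width max|bag| − 1 = 2, and hence tw(G) ≤ 2.

Yes; width 2.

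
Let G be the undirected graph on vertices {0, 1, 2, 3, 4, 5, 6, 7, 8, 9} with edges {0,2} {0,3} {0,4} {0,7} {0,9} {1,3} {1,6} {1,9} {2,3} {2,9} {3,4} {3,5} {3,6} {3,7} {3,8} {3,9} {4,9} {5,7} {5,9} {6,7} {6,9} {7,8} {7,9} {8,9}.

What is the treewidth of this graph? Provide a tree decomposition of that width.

Treewidth 3.
Bags: B1 = {3, 6, 7, 9}  B2 = {1, 3, 6, 9}  B3 = {3, 7, 8, 9}  B4 = {0, 3, 7, 9}  B5 = {0, 3, 4, 9}  B6 = {0, 2, 3, 9}  B7 = {3, 5, 7, 9}
Tree: B1–B2, B1–B3, B1–B4, B4–B5, B4–B6, B1–B7

Each bag holds 4 vertices, so the decomposition has width 3, which upper-bounds the treewidth. Conversely, {1, 3, 6, 9} is a clique of size 4, and the vertices of any clique must share a bag in every tree decomposition; so some bag has ≥ 4 vertices and tw(G) ≥ 3. The upper and lower bounds meet at 3, so that is the treewidth.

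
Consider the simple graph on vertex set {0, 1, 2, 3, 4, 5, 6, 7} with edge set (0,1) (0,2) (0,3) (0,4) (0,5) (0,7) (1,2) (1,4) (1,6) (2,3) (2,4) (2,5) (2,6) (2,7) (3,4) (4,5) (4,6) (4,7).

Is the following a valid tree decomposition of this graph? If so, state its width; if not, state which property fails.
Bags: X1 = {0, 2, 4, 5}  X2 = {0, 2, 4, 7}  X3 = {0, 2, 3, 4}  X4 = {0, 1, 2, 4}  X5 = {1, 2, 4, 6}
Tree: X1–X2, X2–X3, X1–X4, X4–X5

Yes; width 3.

Vertex coverage: the bags together contain {0, 1, 2, 3, 4, 5, 6, 7}, the full vertex set. Edge coverage: each edge of G has both endpoints in at least one bag. Running intersection: for every vertex, the bags containing it form a connected subtree. All three properties hold, so this is a valid tree decomposition of width max|bag| − 1 = 3, and hence tw(G) ≤ 3.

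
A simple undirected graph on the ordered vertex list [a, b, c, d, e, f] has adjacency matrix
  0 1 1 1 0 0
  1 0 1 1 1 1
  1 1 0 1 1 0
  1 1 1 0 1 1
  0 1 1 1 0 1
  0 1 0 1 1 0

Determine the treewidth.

3

A width-3 tree decomposition is:
Bags: B1 = {b, d, e, f}  B2 = {b, c, d, e}  B3 = {a, b, c, d}
Tree: B1–B2, B2–B3
The largest bag has 4 vertices, giving width 3; this decomposition certifies tw(G) ≤ 3. On the other hand G contains the 4-clique {b, c, d, e}. A clique must lie in a single bag of any decomposition, so no decomposition can have width below 3. Hence tw(G) = 3 exactly.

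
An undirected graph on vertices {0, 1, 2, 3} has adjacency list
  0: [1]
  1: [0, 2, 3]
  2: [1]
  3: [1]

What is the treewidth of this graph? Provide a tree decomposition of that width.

Treewidth 1.
One such decomposition:
Bags: B1 = {0, 1}  B2 = {1, 3}  B3 = {1, 2}
Tree: B1–B2, B2–B3

Each bag holds 2 vertices, so the decomposition has width 1, which upper-bounds the treewidth. Since G has at least one edge (e.g. 1–0), it is not an edgeless graph, so tw(G) ≥ 1. The upper and lower bounds meet at 1, so that is the treewidth.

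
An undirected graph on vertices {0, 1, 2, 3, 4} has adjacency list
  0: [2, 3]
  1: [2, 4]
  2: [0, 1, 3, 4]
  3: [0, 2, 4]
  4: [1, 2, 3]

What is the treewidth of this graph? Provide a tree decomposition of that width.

Treewidth 2.
Bags: B1 = {1, 2, 4}  B2 = {2, 3, 4}  B3 = {0, 2, 3}
Tree: B1–B2, B2–B3

The largest bag has 3 vertices, giving width 2; this decomposition certifies tw(G) ≤ 2. Conversely, {1, 2, 4} is a clique of size 3, and the vertices of any clique must share a bag in every tree decomposition; so some bag has ≥ 3 vertices and tw(G) ≥ 2. Combining the bounds, tw(G) = 2.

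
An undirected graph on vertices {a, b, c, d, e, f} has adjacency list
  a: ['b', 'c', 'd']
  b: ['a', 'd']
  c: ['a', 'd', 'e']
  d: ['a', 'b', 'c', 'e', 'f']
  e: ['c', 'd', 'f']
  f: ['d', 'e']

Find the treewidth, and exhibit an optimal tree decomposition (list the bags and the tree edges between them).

Treewidth 2.
Bags: B1 = {a, c, d}  B2 = {c, d, e}  B3 = {d, e, f}  B4 = {a, b, d}
Tree: B1–B2, B2–B3, B1–B4

Each bag holds 3 vertices, so the decomposition has width 2, which upper-bounds the treewidth. Conversely, {c, d, e} is a clique of size 3, and the vertices of any clique must share a bag in every tree decomposition; so some bag has ≥ 3 vertices and tw(G) ≥ 2. The upper and lower bounds meet at 2, so that is the treewidth.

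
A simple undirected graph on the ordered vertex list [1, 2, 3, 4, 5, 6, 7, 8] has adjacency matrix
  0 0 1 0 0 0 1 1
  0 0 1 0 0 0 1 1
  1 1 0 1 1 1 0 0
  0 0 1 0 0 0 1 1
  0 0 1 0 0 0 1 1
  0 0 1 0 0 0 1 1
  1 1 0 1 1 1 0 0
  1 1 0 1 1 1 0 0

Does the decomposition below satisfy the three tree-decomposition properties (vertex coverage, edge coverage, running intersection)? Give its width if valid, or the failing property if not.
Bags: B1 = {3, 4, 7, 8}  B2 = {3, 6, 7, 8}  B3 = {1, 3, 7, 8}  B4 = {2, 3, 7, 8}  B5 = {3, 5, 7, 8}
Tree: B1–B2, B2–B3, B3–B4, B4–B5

Yes; width 3.

Checking the three conditions: (i) the bags cover all of {1, 2, 3, 4, 5, 6, 7, 8}; (ii) for each edge, some bag contains both endpoints; (iii) the bags containing any fixed vertex form a subtree. All hold, so the decomposition is valid with width 4 − 1 = 3.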